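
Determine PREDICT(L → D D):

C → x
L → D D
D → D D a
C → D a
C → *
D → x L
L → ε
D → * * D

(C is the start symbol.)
PREDICT(L → D D) = (FIRST(RHS) \ {ε}) ∪ (FOLLOW(L) if ε ∈ FIRST(RHS), i.e. RHS ⇒* ε)
FIRST(D) = { '*', 'x' }
FIRST(D D) = { '*', 'x' }
ε ∉ FIRST(D D), so FOLLOW(L) is not added.
PREDICT(L → D D) = { '*', 'x' }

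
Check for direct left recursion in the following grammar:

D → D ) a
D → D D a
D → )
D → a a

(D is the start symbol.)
Yes, D is left-recursive

Direct left recursion occurs when N → N α for some non-terminal N (the right-hand side begins with the left-hand side itself).

D → D ) a: LEFT RECURSIVE (starts with D)
D → D D a: LEFT RECURSIVE (starts with D)
D → ): starts with ')'
D → a a: starts with a

The grammar has direct left recursion on: D.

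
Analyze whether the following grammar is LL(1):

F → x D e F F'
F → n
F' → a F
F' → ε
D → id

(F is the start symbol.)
No. Predict set conflict for F': { 'a' }

Relevant sets:
  FOLLOW(F') = { $, 'a' }

For F:
  PREDICT(F → x D e F F') = { 'x' }
  PREDICT(F → n) = { 'n' }
For F':
  PREDICT(F' → a F) = { 'a' }
  PREDICT(F' → ε) = { $, 'a' }
D has a single production, so nothing to check there.

Conflict found: Predict set conflict for F': { 'a' }
The grammar is NOT LL(1).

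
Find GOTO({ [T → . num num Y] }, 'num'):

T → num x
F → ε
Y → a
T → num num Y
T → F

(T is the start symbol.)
GOTO(I, 'num') = CLOSURE({ [A → αX.β] : [A → α.Xβ] ∈ I, X = 'num' })

Items with dot before 'num', with the dot advanced:
  [T → . num num Y] → [T → num . num Y]
Closure adds nothing (no advanced item has the dot before a non-terminal).

GOTO = { [T → num . num Y] }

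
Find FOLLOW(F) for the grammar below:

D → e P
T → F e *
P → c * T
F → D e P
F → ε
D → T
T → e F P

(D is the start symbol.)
{ 'c', 'e' }

To compute FOLLOW(F), find every occurrence of F on a right-hand side N → α F β: add FIRST(β) \ {ε}, and if β is empty or nullable also add FOLLOW(N). Iterate to a fixed point.

In T → F e *: F is followed by e '*', add FIRST(e '*') \ {ε} = { 'e' }
In T → e F P: F is followed by P, add FIRST(P) \ {ε} = { 'c' }

Taking the union: FOLLOW(F) = { 'c', 'e' }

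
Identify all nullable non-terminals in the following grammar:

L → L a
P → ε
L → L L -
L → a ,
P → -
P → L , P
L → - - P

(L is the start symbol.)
{ 'P' }

ε-productions: P → ε
So P is immediately nullable.
No further non-terminal can be added: every production for the remaining non-terminals contains a terminal or a non-nullable non-terminal.
Nullable = { 'P' }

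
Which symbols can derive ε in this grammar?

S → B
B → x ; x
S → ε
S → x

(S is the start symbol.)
ε-productions: S → ε
So S is immediately nullable.
No further non-terminal can be added: every production for the remaining non-terminals contains a terminal or a non-nullable non-terminal.
Nullable = { 'S' }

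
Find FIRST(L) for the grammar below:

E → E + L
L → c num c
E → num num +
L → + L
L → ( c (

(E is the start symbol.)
{ '(', '+', 'c' }

From L → c num c:
  - c is a terminal: add 'c' and stop
From L → + L:
  - '+' is a terminal: add '+' and stop
From L → ( c (:
  - '(' is a terminal: add '(' and stop

Collecting: FIRST(L) = { '(', '+', 'c' }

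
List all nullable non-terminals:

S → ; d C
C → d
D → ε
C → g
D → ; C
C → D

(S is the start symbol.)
ε-productions: D → ε
So D is immediately nullable.
C → D: every symbol on the right is nullable, so C is nullable too.
No further non-terminal can be added: every production for the remaining non-terminals contains a terminal or a non-nullable non-terminal.
Nullable = { 'C', 'D' }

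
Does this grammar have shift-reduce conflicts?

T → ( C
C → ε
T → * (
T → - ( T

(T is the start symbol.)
A shift-reduce conflict occurs when an LR(0) state has both:
  - a complete (reduce) item [A → α .] (dot at the end), and
  - a shift item [B → β . c γ] (dot before a terminal).

Augment with T' → T and build the canonical LR(0) collection (I0 = CLOSURE({[T' → . T]}), then GOTO on every symbol after a dot until no new states appear). It has 9 states:
  I0: { [T → . ( C], [T → . * (], [T → . - ( T], [T' → . T] }  — shift
  I1: { [C → .], [T → ( . C] }  — reduce
  I2: { [T → * . (] }  — shift
  I3: { [T → - . ( T] }  — shift
  I4: { [T' → T .] }  — accept
  I5: { [T → - ( . T], [T → . ( C], [T → . * (], [T → . - ( T] }  — shift
  I6: { [T → - ( T .] }  — reduce
  I7: { [T → * ( .] }  — reduce
  I8: { [T → ( C .] }  — reduce

No state contains both a complete item and a shift item.

Answer: No shift-reduce conflicts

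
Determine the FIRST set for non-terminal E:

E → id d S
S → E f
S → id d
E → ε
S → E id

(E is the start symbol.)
{ 'id', ε }

To compute FIRST(E), examine every production with E on the left-hand side, reading each right-hand side left to right until a non-nullable symbol is reached.

From E → id d S:
  - id is a terminal: add 'id' and stop
From E → ε:
  - ε-production, so ε ∈ FIRST(E)

Collecting: FIRST(E) = { 'id', ε }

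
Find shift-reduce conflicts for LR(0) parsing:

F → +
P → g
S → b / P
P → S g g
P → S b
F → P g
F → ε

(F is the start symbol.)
Yes — I0: [F → .] vs [F → . +]

Augment with F' → F and build the canonical LR(0) collection (I0 = CLOSURE({[F' → . F]}), then GOTO on every symbol after a dot until no new states appear). It has 13 states:
  I0: { [F → . +], [F → . P g], [F → .], [F' → . F], [P → . S b], [P → . S g g], [P → . g], [S → . b / P] }  — shift, reduce
  I1: { [F → + .] }  — reduce
  I2: { [F' → F .] }  — accept
  I3: { [F → P . g] }  — shift
  I4: { [P → S . b], [P → S . g g] }  — shift
  I5: { [S → b . / P] }  — shift
  I6: { [P → g .] }  — reduce
  I7: { [P → . S b], [P → . S g g], [P → . g], [S → . b / P], [S → b / . P] }  — shift
  I8: { [S → b / P .] }  — reduce
  I9: { [P → S b .] }  — reduce
  I10: { [P → S g . g] }  — shift
  I11: { [P → S g g .] }  — reduce
  I12: { [F → P g .] }  — reduce

I0 contains reduce item [F → .] and shift items [F → . +], [P → . g], [S → . b / P] — shift-reduce conflict.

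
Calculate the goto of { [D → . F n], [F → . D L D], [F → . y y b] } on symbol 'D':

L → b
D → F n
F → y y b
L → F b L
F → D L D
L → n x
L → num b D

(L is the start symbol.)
{ [D → . F n], [F → . D L D], [F → . y y b], [F → D . L D], [L → . F b L], [L → . b], [L → . n x], [L → . num b D] }

GOTO(I, 'D') = CLOSURE({ [A → αX.β] : [A → α.Xβ] ∈ I, X = 'D' })

Items with dot before 'D', with the dot advanced:
  [F → . D L D] → [F → D . L D]
Closure of the advanced items:
  [F → D . L D] has the dot before L: add [L → . b], [L → . F b L], [L → . n x], [L → . num b D]
  [L → . F b L] has the dot before F: add [F → . y y b], [F → . D L D]
  [F → . D L D] has the dot before D: add [D → . F n]

GOTO = { [D → . F n], [F → . D L D], [F → . y y b], [F → D . L D], [L → . F b L], [L → . b], [L → . n x], [L → . num b D] }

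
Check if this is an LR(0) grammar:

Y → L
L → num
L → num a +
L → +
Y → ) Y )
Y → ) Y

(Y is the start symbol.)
Augment with Y' → Y and build the canonical LR(0) collection (I0 = CLOSURE({[Y' → . Y]}), then GOTO on every symbol after a dot until no new states appear). It has 10 states:
  I0: { [L → . +], [L → . num a +], [L → . num], [Y → . ) Y )], [Y → . ) Y], [Y → . L], [Y' → . Y] }  — shift
  I1: { [L → . +], [L → . num a +], [L → . num], [Y → ) . Y )], [Y → ) . Y], [Y → . ) Y )], [Y → . ) Y], [Y → . L] }  — shift
  I2: { [L → + .] }  — reduce
  I3: { [Y → L .] }  — reduce
  I4: { [Y' → Y .] }  — accept
  I5: { [L → num . a +], [L → num .] }  — shift, reduce
  I6: { [L → num a . +] }  — shift
  I7: { [L → num a + .] }  — reduce
  I8: { [Y → ) Y . )], [Y → ) Y .] }  — shift, reduce
  I9: { [Y → ) Y ) .] }  — reduce

Conflict in state I5:
  Shift-reduce conflict between [L → num .] and [L → num . a +]
So the grammar is NOT LR(0).

Answer: No. Shift-reduce conflict between [L → num .] and [L → num . a +]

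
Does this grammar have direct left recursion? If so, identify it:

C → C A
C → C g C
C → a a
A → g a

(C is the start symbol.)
Yes, C is left-recursive

C → C A: LEFT RECURSIVE (starts with C)
C → C g C: LEFT RECURSIVE (starts with C)
C → a a: starts with a
A → g a: starts with g

The grammar has direct left recursion on: C.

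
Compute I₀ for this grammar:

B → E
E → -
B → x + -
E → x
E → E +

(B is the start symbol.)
{ [B → . E], [B → . x + -], [B' → . B], [E → . -], [E → . E +], [E → . x] }

First, augment the grammar with B' → B
I₀ = CLOSURE({ [B' → . B] }):
  [B' → . B] has the dot before B: add [B → . E], [B → . x + -]
  [B → . E] has the dot before E: add [E → . -], [E → . x], [E → . E +]
No further items can be added.

I₀ = { [B → . E], [B → . x + -], [B' → . B], [E → . -], [E → . E +], [E → . x] }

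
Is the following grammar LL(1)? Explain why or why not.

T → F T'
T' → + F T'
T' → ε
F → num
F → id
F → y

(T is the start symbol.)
Relevant sets:
  FOLLOW(T') = { $ }

For T':
  PREDICT(T' → '+' F T') = { '+' }
  PREDICT(T' → ε) = { $ }
For F:
  PREDICT(F → num) = { 'num' }
  PREDICT(F → id) = { 'id' }
  PREDICT(F → y) = { 'y' }
T has a single production, so nothing to check there.

All predict sets are disjoint. The grammar IS LL(1).

Answer: Yes, the grammar is LL(1).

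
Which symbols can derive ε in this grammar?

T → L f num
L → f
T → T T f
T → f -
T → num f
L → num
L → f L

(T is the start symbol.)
None

A non-terminal is nullable if it can derive ε (the empty string): either it has an ε-production, or it has a production whose right-hand side consists entirely of nullable non-terminals.

There are no ε-productions, so no non-terminal can derive ε.
No non-terminals are nullable.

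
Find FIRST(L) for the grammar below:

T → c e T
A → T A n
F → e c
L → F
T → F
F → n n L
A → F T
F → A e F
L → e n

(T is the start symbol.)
FIRST sets of the other non-terminals involved (by the same procedure, iterated to a fixed point):
  FIRST(F) = { 'c', 'e', 'n' }

From L → F:
  - F is a non-terminal: add FIRST(F) \ {ε} = { 'c', 'e', 'n' }
    F is not nullable, so stop
From L → e n:
  - e is a terminal: add 'e' and stop

Collecting: FIRST(L) = { 'c', 'e', 'n' }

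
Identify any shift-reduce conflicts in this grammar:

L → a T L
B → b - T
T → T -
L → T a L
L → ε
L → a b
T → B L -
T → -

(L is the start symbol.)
Yes — I0: [L → .] vs [B → . b - T]; I2: [L → .] vs [B → . b - T]; I8: [B → b - T .] vs [T → T . -]; I10: [L → .] vs [B → . b - T]; I11: [L → a b .] vs [B → b . - T]; I14: [L → .] vs [B → . b - T]

Augment with L' → L and build the canonical LR(0) collection (I0 = CLOSURE({[L' → . L]}), then GOTO on every symbol after a dot until no new states appear). It has 18 states:
  I0: { [B → . b - T], [L → . T a L], [L → . a T L], [L → . a b], [L → .], [L' → . L], [T → . -], [T → . B L -], [T → . T -] }  — shift, reduce
  I1: { [T → - .] }  — reduce
  I2: { [B → . b - T], [L → . T a L], [L → . a T L], [L → . a b], [L → .], [T → . -], [T → . B L -], [T → . T -], [T → B . L -] }  — shift, reduce
  I3: { [L' → L .] }  — accept
  I4: { [L → T . a L], [T → T . -] }  — shift
  I5: { [B → . b - T], [L → a . T L], [L → a . b], [T → . -], [T → . B L -], [T → . T -] }  — shift
  I6: { [B → b . - T] }  — shift
  I7: { [B → . b - T], [B → b - . T], [T → . -], [T → . B L -], [T → . T -] }  — shift
  I8: { [B → b - T .], [T → T . -] }  — shift, reduce
  I9: { [T → T - .] }  — reduce
  I10: { [B → . b - T], [L → . T a L], [L → . a T L], [L → . a b], [L → .], [L → a T . L], [T → . -], [T → . B L -], [T → . T -], [T → T . -] }  — shift, reduce
  I11: { [B → b . - T], [L → a b .] }  — shift, reduce
  I12: { [T → - .], [T → T - .] }  — 2 reduces
  I13: { [L → a T L .] }  — reduce
  I14: { [B → . b - T], [L → . T a L], [L → . a T L], [L → . a b], [L → .], [L → T a . L], [T → . -], [T → . B L -], [T → . T -] }  — shift, reduce
  I15: { [L → T a L .] }  — reduce
  I16: { [T → B L . -] }  — shift
  I17: { [T → B L - .] }  — reduce

I0 contains reduce item [L → .] and shift items [B → . b - T], [L → . a T L], [L → . a b], [T → . -] — shift-reduce conflict.
I2 contains reduce item [L → .] and shift items [B → . b - T], [L → . a T L], [L → . a b], [T → . -] — shift-reduce conflict.
I8 contains reduce item [B → b - T .] and shift item [T → T . -] — shift-reduce conflict.
I10 contains reduce item [L → .] and shift items [B → . b - T], [L → . a T L], [L → . a b], [T → . -], [T → T . -] — shift-reduce conflict.
I11 contains reduce item [L → a b .] and shift item [B → b . - T] — shift-reduce conflict.
I14 contains reduce item [L → .] and shift items [B → . b - T], [L → . a T L], [L → . a b], [T → . -] — shift-reduce conflict.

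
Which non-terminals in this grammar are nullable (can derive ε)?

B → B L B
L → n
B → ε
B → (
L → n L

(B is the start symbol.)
ε-productions: B → ε
So B is immediately nullable.
No further non-terminal can be added: every production for the remaining non-terminals contains a terminal or a non-nullable non-terminal.
Nullable = { 'B' }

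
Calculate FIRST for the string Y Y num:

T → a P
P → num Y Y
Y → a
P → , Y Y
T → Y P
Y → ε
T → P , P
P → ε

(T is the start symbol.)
{ 'a', 'num' }

FIRST sets of the non-terminals involved (from the grammar, by fixed-point iteration):
  FIRST(Y) = { 'a', ε }

To compute FIRST(Y Y num), process the symbols left to right:
Symbol Y is a non-terminal. Add FIRST(Y) \ {ε} = { 'a' }
Y is nullable (ε ∈ FIRST(Y)), continue to the next symbol.
Symbol Y is a non-terminal. Add FIRST(Y) \ {ε} = { 'a' }
Y is nullable (ε ∈ FIRST(Y)), continue to the next symbol.
Symbol num is a terminal. Add 'num' and stop.
FIRST(Y Y num) = { 'a', 'num' }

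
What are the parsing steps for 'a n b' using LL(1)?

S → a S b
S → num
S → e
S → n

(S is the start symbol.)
Stack is shown with the top on the left.

Stack    Input    Action
------------------------
S $      a n b $  output S → a S b
a S b $  a n b $  match 'a'
S b $    n b $    output S → n
n b $    n b $    match 'n'
b $      b $      match 'b'
$        $        accept

The string is accepted.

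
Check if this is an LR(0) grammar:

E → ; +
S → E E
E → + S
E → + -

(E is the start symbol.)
A grammar is LR(0) if no state in the canonical LR(0) collection has:
  - both a shift item (dot before a terminal) and a complete item (shift-reduce conflict), or
  - two or more complete items (reduce-reduce conflict; the accept item [E' → E .] counts as a complete item here).

Augment with E' → E and build the canonical LR(0) collection (I0 = CLOSURE({[E' → . E]}), then GOTO on every symbol after a dot until no new states appear). It has 9 states:
  I0: { [E → . + -], [E → . + S], [E → . ; +], [E' → . E] }  — shift
  I1: { [E → + . -], [E → + . S], [E → . + -], [E → . + S], [E → . ; +], [S → . E E] }  — shift
  I2: { [E → ; . +] }  — shift
  I3: { [E' → E .] }  — accept
  I4: { [E → ; + .] }  — reduce
  I5: { [E → + - .] }  — reduce
  I6: { [E → . + -], [E → . + S], [E → . ; +], [S → E . E] }  — shift
  I7: { [E → + S .] }  — reduce
  I8: { [S → E E .] }  — reduce

Every state is either a pure shift/goto state or contains exactly one complete item and nothing to shift — no conflicts. The grammar is LR(0).

Answer: Yes, the grammar is LR(0)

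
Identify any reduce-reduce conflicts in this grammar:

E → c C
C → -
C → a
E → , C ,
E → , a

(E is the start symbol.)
A reduce-reduce conflict occurs when an LR(0) state has two complete items [A → α .] and [B → β .] — both call for a reduction, and with no lookahead the parser cannot choose between them.

Augment with E' → E and build the canonical LR(0) collection (I0 = CLOSURE({[E' → . E]}), then GOTO on every symbol after a dot until no new states appear). It has 10 states:
  I0: { [E → . , C ,], [E → . , a], [E → . c C], [E' → . E] }  — shift
  I1: { [C → . -], [C → . a], [E → , . C ,], [E → , . a] }  — shift
  I2: { [E' → E .] }  — accept
  I3: { [C → . -], [C → . a], [E → c . C] }  — shift
  I4: { [C → - .] }  — reduce
  I5: { [E → c C .] }  — reduce
  I6: { [C → a .] }  — reduce
  I7: { [E → , C . ,] }  — shift
  I8: { [C → a .], [E → , a .] }  — 2 reduces
  I9: { [E → , C , .] }  — reduce

I8 contains complete items [C → a .], [E → , a .] — reduce-reduce conflict.

Answer: Yes — I8: [C → a .] vs [E → , a .]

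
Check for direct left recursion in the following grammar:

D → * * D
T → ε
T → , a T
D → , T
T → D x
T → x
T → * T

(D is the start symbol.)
D → * * D: starts with '*'
T → ε: starts with ε
T → , a T: starts with ','
D → , T: starts with ','
T → D x: starts with D
T → x: starts with x
T → * T: starts with '*'

No direct left recursion found.

Answer: No direct left recursion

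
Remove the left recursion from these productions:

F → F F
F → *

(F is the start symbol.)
F is directly left-recursive. The standard transformation for
  A → A α₁ | ... | A α_m | β₁ | ... | β_n
is
  A  → β₁ A' | ... | β_n A'
  A' → α₁ A' | ... | α_m A' | ε

F → * becomes F → * F'
F → F F becomes F' → F F'
Add F' → ε

Resulting grammar:
F → * F'
F' → F F'
F' → ε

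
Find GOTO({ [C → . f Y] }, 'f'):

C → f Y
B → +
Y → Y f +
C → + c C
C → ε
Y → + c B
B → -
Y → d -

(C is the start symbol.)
{ [C → f . Y], [Y → . + c B], [Y → . Y f +], [Y → . d -] }

GOTO(I, 'f') = CLOSURE({ [A → αX.β] : [A → α.Xβ] ∈ I, X = 'f' })

Items with dot before 'f', with the dot advanced:
  [C → . f Y] → [C → f . Y]
Closure of the advanced items:
  [C → f . Y] has the dot before Y: add [Y → . Y f +], [Y → . + c B], [Y → . d -]

GOTO = { [C → f . Y], [Y → . + c B], [Y → . Y f +], [Y → . d -] }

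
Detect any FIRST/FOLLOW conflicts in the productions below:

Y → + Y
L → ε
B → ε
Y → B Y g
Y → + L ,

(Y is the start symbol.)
Nullable non-terminals: B, L.
B has a nullable alternative but only one production, so nothing to check.
L has a nullable alternative but only one production, so nothing to check.

Y has no nullable alternative, so no FIRST/FOLLOW check is needed there.

No FIRST/FOLLOW conflicts found.

Answer: No FIRST/FOLLOW conflicts.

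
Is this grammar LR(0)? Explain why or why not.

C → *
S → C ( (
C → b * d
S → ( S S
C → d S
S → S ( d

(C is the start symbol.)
No. Shift-reduce conflict between [C → d S .] and [S → S . ( d]

A grammar is LR(0) if no state in the canonical LR(0) collection has:
  - both a shift item (dot before a terminal) and a complete item (shift-reduce conflict), or
  - two or more complete items (reduce-reduce conflict; the accept item [C' → C .] counts as a complete item here).

Augment with C' → C and build the canonical LR(0) collection (I0 = CLOSURE({[C' → . C]}), then GOTO on every symbol after a dot until no new states appear). It has 18 states:
  I0: { [C → . *], [C → . b * d], [C → . d S], [C' → . C] }  — shift
  I1: { [C → * .] }  — reduce
  I2: { [C' → C .] }  — accept
  I3: { [C → b . * d] }  — shift
  I4: { [C → . *], [C → . b * d], [C → . d S], [C → d . S], [S → . ( S S], [S → . C ( (], [S → . S ( d] }  — shift
  I5: { [C → . *], [C → . b * d], [C → . d S], [S → ( . S S], [S → . ( S S], [S → . C ( (], [S → . S ( d] }  — shift
  I6: { [S → C . ( (] }  — shift
  I7: { [C → d S .], [S → S . ( d] }  — shift, reduce
  I8: { [S → S ( . d] }  — shift
  I9: { [S → S ( d .] }  — reduce
  I10: { [S → C ( . (] }  — shift
  I11: { [S → C ( ( .] }  — reduce
  I12: { [C → . *], [C → . b * d], [C → . d S], [S → ( S . S], [S → . ( S S], [S → . C ( (], [S → . S ( d], [S → S . ( d] }  — shift
  I13: { [C → . *], [C → . b * d], [C → . d S], [S → ( . S S], [S → . ( S S], [S → . C ( (], [S → . S ( d], [S → S ( . d] }  — shift
  I14: { [S → ( S S .], [S → S . ( d] }  — shift, reduce
  I15: { [C → . *], [C → . b * d], [C → . d S], [C → d . S], [S → . ( S S], [S → . C ( (], [S → . S ( d], [S → S ( d .] }  — shift, reduce
  I16: { [C → b * . d] }  — shift
  I17: { [C → b * d .] }  — reduce

Conflict in state I7:
  Shift-reduce conflict between [C → d S .] and [S → S . ( d]
So the grammar is NOT LR(0).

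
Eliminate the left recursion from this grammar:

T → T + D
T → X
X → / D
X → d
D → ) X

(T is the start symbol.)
T → X T'
T' → + D T'
T' → ε
X → / D
X → d
D → ) X

T is directly left-recursive. The standard transformation for
  A → A α₁ | ... | A α_m | β₁ | ... | β_n
is
  A  → β₁ A' | ... | β_n A'
  A' → α₁ A' | ... | α_m A' | ε

T → X becomes T → X T'
T → T + D becomes T' → + D T'
Add T' → ε

Productions for other non-terminals are unchanged:
  X → / D
  X → d
  D → ) X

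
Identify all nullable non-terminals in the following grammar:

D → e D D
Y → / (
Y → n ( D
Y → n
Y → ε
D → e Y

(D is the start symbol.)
ε-productions: Y → ε
So Y is immediately nullable.
No further non-terminal can be added: every production for the remaining non-terminals contains a terminal or a non-nullable non-terminal.
Nullable = { 'Y' }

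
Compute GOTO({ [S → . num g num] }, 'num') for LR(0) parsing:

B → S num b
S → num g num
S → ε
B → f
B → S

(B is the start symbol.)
{ [S → num . g num] }

GOTO(I, 'num') = CLOSURE({ [A → αX.β] : [A → α.Xβ] ∈ I, X = 'num' })

Items with dot before 'num', with the dot advanced:
  [S → . num g num] → [S → num . g num]
Closure adds nothing (no advanced item has the dot before a non-terminal).

GOTO = { [S → num . g num] }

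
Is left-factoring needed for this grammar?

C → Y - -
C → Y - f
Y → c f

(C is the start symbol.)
Left-factoring is needed when two productions for the same non-terminal
share a common prefix on the right-hand side.

Productions for C:
  C → Y - -
  C → Y - f

Found common prefix 'Y -' in productions for C

Answer: Yes, C has productions with common prefix 'Y -'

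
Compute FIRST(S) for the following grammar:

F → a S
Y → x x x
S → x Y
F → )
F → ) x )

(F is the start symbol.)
From S → x Y:
  - x is a terminal: add 'x' and stop

Collecting: FIRST(S) = { 'x' }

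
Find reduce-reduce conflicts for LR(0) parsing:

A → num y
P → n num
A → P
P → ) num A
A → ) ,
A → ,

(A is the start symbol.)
No reduce-reduce conflicts

A reduce-reduce conflict occurs when an LR(0) state has two complete items [A → α .] and [B → β .] — both call for a reduction, and with no lookahead the parser cannot choose between them.

Augment with A' → A and build the canonical LR(0) collection (I0 = CLOSURE({[A' → . A]}), then GOTO on every symbol after a dot until no new states appear). It has 12 states:
  I0: { [A → . ) ,], [A → . ,], [A → . P], [A → . num y], [A' → . A], [P → . ) num A], [P → . n num] }  — shift
  I1: { [A → ) . ,], [P → ) . num A] }  — shift
  I2: { [A → , .] }  — reduce
  I3: { [A' → A .] }  — accept
  I4: { [A → P .] }  — reduce
  I5: { [P → n . num] }  — shift
  I6: { [A → num . y] }  — shift
  I7: { [A → num y .] }  — reduce
  I8: { [P → n num .] }  — reduce
  I9: { [A → ) , .] }  — reduce
  I10: { [A → . ) ,], [A → . ,], [A → . P], [A → . num y], [P → ) num . A], [P → . ) num A], [P → . n num] }  — shift
  I11: { [P → ) num A .] }  — reduce

No state contains more than one complete item.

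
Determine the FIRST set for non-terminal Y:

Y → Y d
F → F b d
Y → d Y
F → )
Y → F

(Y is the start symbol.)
To compute FIRST(Y), examine every production with Y on the left-hand side, reading each right-hand side left to right until a non-nullable symbol is reached.

FIRST sets of the other non-terminals involved (by the same procedure, iterated to a fixed point):
  FIRST(F) = { ')' }

From Y → Y d:
  - Y is the symbol being defined: contributes nothing new
    Y is not nullable, so stop
From Y → d Y:
  - d is a terminal: add 'd' and stop
From Y → F:
  - F is a non-terminal: add FIRST(F) \ {ε} = { ')' }
    F is not nullable, so stop

Collecting: FIRST(Y) = { ')', 'd' }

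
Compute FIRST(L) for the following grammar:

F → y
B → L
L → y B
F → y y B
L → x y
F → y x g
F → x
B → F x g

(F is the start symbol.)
{ 'x', 'y' }

From L → y B:
  - y is a terminal: add 'y' and stop
From L → x y:
  - x is a terminal: add 'x' and stop

Collecting: FIRST(L) = { 'x', 'y' }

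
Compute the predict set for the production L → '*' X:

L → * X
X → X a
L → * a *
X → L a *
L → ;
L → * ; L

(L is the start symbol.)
{ '*' }

PREDICT(L → '*' X) = (FIRST(RHS) \ {ε}) ∪ (FOLLOW(L) if ε ∈ FIRST(RHS), i.e. RHS ⇒* ε)
FIRST('*' X) = { '*' }
ε ∉ FIRST('*' X), so FOLLOW(L) is not added.
PREDICT(L → '*' X) = { '*' }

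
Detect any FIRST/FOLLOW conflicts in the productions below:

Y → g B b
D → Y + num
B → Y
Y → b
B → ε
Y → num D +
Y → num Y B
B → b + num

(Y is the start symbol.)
Nullable non-terminals: B.
FIRST sets used below: FIRST(Y) = { 'b', 'g', 'num' }

B: nullable alternative(s) B → ε; FOLLOW(B) = { $, '+', 'b', 'g', 'num' }
  B → Y: FIRST \ {ε} = { 'b', 'g', 'num' } — overlaps FOLLOW(B) on { 'b', 'g', 'num' }: CONFLICT
  B → ε: FIRST \ {ε} = { } — this is the only nullable alternative, skip
  B → b + num: FIRST \ {ε} = { 'b' } — overlaps FOLLOW(B) on { 'b' }: CONFLICT

D, Y have no nullable alternative, so no FIRST/FOLLOW check is needed there.

So the grammar has 2 FIRST/FOLLOW conflicts (marked CONFLICT above).

Answer: Yes. B → Y with FOLLOW(B) on { 'b', 'g', 'num' }; B → b '+' num with FOLLOW(B) on { 'b' }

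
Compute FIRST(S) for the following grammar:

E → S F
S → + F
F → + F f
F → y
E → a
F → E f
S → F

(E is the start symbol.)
FIRST sets of the other non-terminals involved (by the same procedure, iterated to a fixed point):
  FIRST(F) = { '+', 'a', 'y' }

From S → + F:
  - '+' is a terminal: add '+' and stop
From S → F:
  - F is a non-terminal: add FIRST(F) \ {ε} = { '+', 'a', 'y' }
    F is not nullable, so stop

Collecting: FIRST(S) = { '+', 'a', 'y' }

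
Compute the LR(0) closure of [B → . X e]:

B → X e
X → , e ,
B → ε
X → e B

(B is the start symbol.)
To compute CLOSURE, for each item [A → α.Bβ] where B is a non-terminal, add [B → .γ] for all productions B → γ; repeat for the newly added items until nothing changes.

Start with: [B → . X e]
  [B → . X e] has the dot before X: add [X → . , e ,], [X → . e B]
No further items can be added.

CLOSURE = { [B → . X e], [X → . , e ,], [X → . e B] }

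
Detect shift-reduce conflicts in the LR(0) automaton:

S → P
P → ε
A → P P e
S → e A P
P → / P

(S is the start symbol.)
A shift-reduce conflict occurs when an LR(0) state has both:
  - a complete (reduce) item [A → α .] (dot at the end), and
  - a shift item [B → β . c γ] (dot before a terminal).

Augment with S' → S and build the canonical LR(0) collection (I0 = CLOSURE({[S' → . S]}), then GOTO on every symbol after a dot until no new states appear). It has 11 states:
  I0: { [P → . / P], [P → .], [S → . P], [S → . e A P], [S' → . S] }  — shift, reduce
  I1: { [P → . / P], [P → .], [P → / . P] }  — shift, reduce
  I2: { [S → P .] }  — reduce
  I3: { [S' → S .] }  — accept
  I4: { [A → . P P e], [P → . / P], [P → .], [S → e . A P] }  — shift, reduce
  I5: { [P → . / P], [P → .], [S → e A . P] }  — shift, reduce
  I6: { [A → P . P e], [P → . / P], [P → .] }  — shift, reduce
  I7: { [A → P P . e] }  — shift
  I8: { [A → P P e .] }  — reduce
  I9: { [S → e A P .] }  — reduce
  I10: { [P → / P .] }  — reduce

I0 contains reduce item [P → .] and shift items [P → . / P], [S → . e A P] — shift-reduce conflict.
I1 contains reduce item [P → .] and shift item [P → . / P] — shift-reduce conflict.
I4 contains reduce item [P → .] and shift item [P → . / P] — shift-reduce conflict.
I5 contains reduce item [P → .] and shift item [P → . / P] — shift-reduce conflict.
I6 contains reduce item [P → .] and shift item [P → . / P] — shift-reduce conflict.

Answer: Yes — I0: [P → .] vs [P → . / P]; I1: [P → .] vs [P → . / P]; I4: [P → .] vs [P → . / P]; I5: [P → .] vs [P → . / P]; I6: [P → .] vs [P → . / P]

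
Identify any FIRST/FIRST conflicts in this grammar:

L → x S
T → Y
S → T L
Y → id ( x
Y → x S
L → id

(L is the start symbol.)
No FIRST/FIRST conflicts.

Productions for L:
  L → x S: FIRST = { 'x' }
  L → id: FIRST = { 'id' }
Productions for Y:
  Y → id ( x: FIRST = { 'id' }
  Y → x S: FIRST = { 'x' }
T, S have only one production, so no FIRST/FIRST conflict is possible there.

All alternatives of each non-terminal have pairwise disjoint FIRST sets.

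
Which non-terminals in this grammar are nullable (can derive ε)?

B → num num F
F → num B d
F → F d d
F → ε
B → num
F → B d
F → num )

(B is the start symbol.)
{ 'F' }

ε-productions: F → ε
So F is immediately nullable.
No further non-terminal can be added: every production for the remaining non-terminals contains a terminal or a non-nullable non-terminal.
Nullable = { 'F' }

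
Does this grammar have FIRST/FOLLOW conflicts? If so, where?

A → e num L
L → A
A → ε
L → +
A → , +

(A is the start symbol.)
A FIRST/FOLLOW conflict occurs when a non-terminal N has a nullable alternative N → β (β ⇒* ε) and another alternative N → α with FIRST(α) ∩ FOLLOW(N) ≠ ∅: on such a lookahead the parser cannot decide between expanding α and letting N vanish via β.

Nullable non-terminals: A, L.
FIRST sets used below: FIRST(A) = { ',', 'e', ε }

A: nullable alternative(s) A → ε; FOLLOW(A) = { $ }
  A → e num L: FIRST \ {ε} = { 'e' } — disjoint from FOLLOW(A)
  A → ε: FIRST \ {ε} = { } — this is the only nullable alternative, skip
  A → , +: FIRST \ {ε} = { ',' } — disjoint from FOLLOW(A)

L: nullable alternative(s) L → A; FOLLOW(L) = { $ }
  L → A: FIRST \ {ε} = { ',', 'e' } — this is the only nullable alternative, skip
  L → +: FIRST \ {ε} = { '+' } — disjoint from FOLLOW(L)

No FIRST/FOLLOW conflicts found.

Answer: No FIRST/FOLLOW conflicts.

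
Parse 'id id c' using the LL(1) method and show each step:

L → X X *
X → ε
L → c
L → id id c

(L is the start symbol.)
Stack is shown with the top on the left.

Stack      Input      Action
----------------------------
L $        id id c $  output L → id id c
id id c $  id id c $  match 'id'
id c $     id c $     match 'id'
c $        c $        match 'c'
$          $          accept

The string is accepted.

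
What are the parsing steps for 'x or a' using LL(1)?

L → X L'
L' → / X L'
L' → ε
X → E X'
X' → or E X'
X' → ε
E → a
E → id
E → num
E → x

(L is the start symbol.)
Stack is shown with the top on the left.

Stack         Input     Action
------------------------------
L $           x or a $  output L → X L'
X L' $        x or a $  output X → E X'
E X' L' $     x or a $  output E → x
x X' L' $     x or a $  match 'x'
X' L' $       or a $    output X' → or E X'
or E X' L' $  or a $    match 'or'
E X' L' $     a $       output E → a
a X' L' $     a $       match 'a'
X' L' $       $         output X' → ε
L' $          $         output L' → ε
$             $         accept

The string is accepted.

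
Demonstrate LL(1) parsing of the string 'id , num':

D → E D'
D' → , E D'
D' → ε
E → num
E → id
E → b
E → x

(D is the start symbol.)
LL(1) parsing maintains a stack (initially the start symbol over $) and the input. At each step: if the stack top is a terminal, match it against the current input token; if it is a non-terminal N, replace it with the RHS of M[N, lookahead] (the unique production whose predict set contains the lookahead).

Stack is shown with the top on the left.

Stack     Input       Action
----------------------------
D $       id , num $  output D → E D'
E D' $    id , num $  output E → id
id D' $   id , num $  match 'id'
D' $      , num $     output D' → , E D'
, E D' $  , num $     match ','
E D' $    num $       output E → num
num D' $  num $       match 'num'
D' $      $           output D' → ε
$         $           accept

The string is accepted.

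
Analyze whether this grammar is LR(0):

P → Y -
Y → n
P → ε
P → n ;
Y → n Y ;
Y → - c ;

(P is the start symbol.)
No. Shift-reduce conflict between [P → .] and [P → . n ;]

A grammar is LR(0) if no state in the canonical LR(0) collection has:
  - both a shift item (dot before a terminal) and a complete item (shift-reduce conflict), or
  - two or more complete items (reduce-reduce conflict; the accept item [P' → P .] counts as a complete item here).

Augment with P' → P and build the canonical LR(0) collection (I0 = CLOSURE({[P' → . P]}), then GOTO on every symbol after a dot until no new states appear). It has 12 states:
  I0: { [P → . Y -], [P → . n ;], [P → .], [P' → . P], [Y → . - c ;], [Y → . n Y ;], [Y → . n] }  — shift, reduce
  I1: { [Y → - . c ;] }  — shift
  I2: { [P' → P .] }  — accept
  I3: { [P → Y . -] }  — shift
  I4: { [P → n . ;], [Y → . - c ;], [Y → . n Y ;], [Y → . n], [Y → n . Y ;], [Y → n .] }  — shift, reduce
  I5: { [P → n ; .] }  — reduce
  I6: { [Y → n Y . ;] }  — shift
  I7: { [Y → . - c ;], [Y → . n Y ;], [Y → . n], [Y → n . Y ;], [Y → n .] }  — shift, reduce
  I8: { [Y → n Y ; .] }  — reduce
  I9: { [P → Y - .] }  — reduce
  I10: { [Y → - c . ;] }  — shift
  I11: { [Y → - c ; .] }  — reduce

Conflict in state I0:
  Shift-reduce conflict between [P → .] and [P → . n ;]
So the grammar is NOT LR(0).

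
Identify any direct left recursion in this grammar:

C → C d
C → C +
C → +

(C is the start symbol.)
Direct left recursion occurs when N → N α for some non-terminal N (the right-hand side begins with the left-hand side itself).

C → C d: LEFT RECURSIVE (starts with C)
C → C +: LEFT RECURSIVE (starts with C)
C → +: starts with '+'

The grammar has direct left recursion on: C.

Answer: Yes, C is left-recursive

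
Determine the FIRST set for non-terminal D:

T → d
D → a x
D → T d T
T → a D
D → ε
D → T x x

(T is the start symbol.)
To compute FIRST(D), examine every production with D on the left-hand side, reading each right-hand side left to right until a non-nullable symbol is reached.

FIRST sets of the other non-terminals involved (by the same procedure, iterated to a fixed point):
  FIRST(T) = { 'a', 'd' }

From D → a x:
  - a is a terminal: add 'a' and stop
From D → T d T:
  - T is a non-terminal: add FIRST(T) \ {ε} = { 'a', 'd' }
    T is not nullable, so stop
From D → ε:
  - ε-production, so ε ∈ FIRST(D)
From D → T x x:
  - T is a non-terminal: add FIRST(T) \ {ε} = { 'a', 'd' }
    T is not nullable, so stop

Collecting: FIRST(D) = { 'a', 'd', ε }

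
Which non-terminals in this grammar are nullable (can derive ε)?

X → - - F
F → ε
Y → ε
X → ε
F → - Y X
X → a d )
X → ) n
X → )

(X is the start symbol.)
{ 'F', 'X', 'Y' }

A non-terminal is nullable if it can derive ε (the empty string): either it has an ε-production, or it has a production whose right-hand side consists entirely of nullable non-terminals.

ε-productions: F → ε, Y → ε, X → ε
So F, Y, X are immediately nullable.
Every non-terminal is now nullable.
Nullable = { 'F', 'X', 'Y' }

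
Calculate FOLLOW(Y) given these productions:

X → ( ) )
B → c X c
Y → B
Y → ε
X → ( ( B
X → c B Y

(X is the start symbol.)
{ $, 'c' }

In X → c B Y: Y is at the end, add FOLLOW(X)

The FOLLOW sets referred to above (computed the same way, to a fixed point):
  FOLLOW(X) = { $, 'c' }

Taking the union: FOLLOW(Y) = { $, 'c' }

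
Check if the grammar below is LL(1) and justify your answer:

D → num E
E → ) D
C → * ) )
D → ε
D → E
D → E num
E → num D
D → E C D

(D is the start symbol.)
A grammar is LL(1) if for each non-terminal N with multiple productions, the predict sets of those productions are pairwise disjoint, where PREDICT(N → α) = (FIRST(α) \ {ε}) ∪ (FOLLOW(N) if α ⇒* ε).

Relevant sets:
  FIRST(E) = { ')', 'num' }
  FOLLOW(D) = { $, '*', 'num' }

For D:
  PREDICT(D → num E) = { 'num' }
  PREDICT(D → ε) = { $, '*', 'num' }
  PREDICT(D → E) = { ')', 'num' }
  PREDICT(D → E num) = { ')', 'num' }
  PREDICT(D → E C D) = { ')', 'num' }
For E:
  PREDICT(E → ')' D) = { ')' }
  PREDICT(E → num D) = { 'num' }
C has a single production, so nothing to check there.

Conflict found: Predict set conflict for D: { 'num' }
The grammar is NOT LL(1).

Answer: No. Predict set conflict for D: { 'num' }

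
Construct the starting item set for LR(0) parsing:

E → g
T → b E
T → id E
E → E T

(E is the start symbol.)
First, augment the grammar with E' → E
I₀ = CLOSURE({ [E' → . E] }):
  [E' → . E] has the dot before E: add [E → . g], [E → . E T]
No further items can be added.

I₀ = { [E → . E T], [E → . g], [E' → . E] }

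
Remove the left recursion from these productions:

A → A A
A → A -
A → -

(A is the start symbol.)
A → - A'
A' → A A'
A' → - A'
A' → ε

A is directly left-recursive. The standard transformation for
  A → A α₁ | ... | A α_m | β₁ | ... | β_n
is
  A  → β₁ A' | ... | β_n A'
  A' → α₁ A' | ... | α_m A' | ε

A → - becomes A → - A'
A → A A becomes A' → A A'
A → A - becomes A' → - A'
Add A' → ε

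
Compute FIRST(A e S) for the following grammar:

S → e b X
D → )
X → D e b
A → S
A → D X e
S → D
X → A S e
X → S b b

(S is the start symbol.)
FIRST sets of the non-terminals involved (from the grammar, by fixed-point iteration):
  FIRST(A) = { ')', 'e' }

To compute FIRST(A e S), process the symbols left to right:
Symbol A is a non-terminal. Add FIRST(A) \ {ε} = { ')', 'e' }
A is not nullable (ε ∉ FIRST(A)), so stop here.
FIRST(A e S) = { ')', 'e' }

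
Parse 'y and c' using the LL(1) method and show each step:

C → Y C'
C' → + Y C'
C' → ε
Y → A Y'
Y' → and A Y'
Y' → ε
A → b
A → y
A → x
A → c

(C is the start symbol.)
LL(1) parsing maintains a stack (initially the start symbol over $) and the input. At each step: if the stack top is a terminal, match it against the current input token; if it is a non-terminal N, replace it with the RHS of M[N, lookahead] (the unique production whose predict set contains the lookahead).

Stack is shown with the top on the left.

Stack          Input      Action
--------------------------------
C $            y and c $  output C → Y C'
Y C' $         y and c $  output Y → A Y'
A Y' C' $      y and c $  output A → y
y Y' C' $      y and c $  match 'y'
Y' C' $        and c $    output Y' → and A Y'
and A Y' C' $  and c $    match 'and'
A Y' C' $      c $        output A → c
c Y' C' $      c $        match 'c'
Y' C' $        $          output Y' → ε
C' $           $          output C' → ε
$              $          accept

The string is accepted.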